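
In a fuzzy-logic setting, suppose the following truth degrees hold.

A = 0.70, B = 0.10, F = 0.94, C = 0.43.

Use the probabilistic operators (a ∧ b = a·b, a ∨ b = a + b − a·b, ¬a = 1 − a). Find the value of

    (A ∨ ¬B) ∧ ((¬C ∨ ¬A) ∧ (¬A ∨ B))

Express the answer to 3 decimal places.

0.251

¬B = 1 − 0.1000 = 0.9000
A ∨ ¬B = a + b − a·b on (0.7000, 0.9000) = 0.9700
¬C = 1 − 0.4300 = 0.5700
¬A = 1 − 0.7000 = 0.3000
¬C ∨ ¬A = a + b − a·b on (0.5700, 0.3000) = 0.6990
¬A = 1 − 0.7000 = 0.3000
¬A ∨ B = a + b − a·b on (0.3000, 0.1000) = 0.3700
(¬C ∨ ¬A) ∧ (¬A ∨ B) = a·b on (0.6990, 0.3700) = 0.2586
(A ∨ ¬B) ∧ ((¬C ∨ ¬A) ∧ (¬A ∨ B)) = a·b on (0.9700, 0.2586) = 0.2509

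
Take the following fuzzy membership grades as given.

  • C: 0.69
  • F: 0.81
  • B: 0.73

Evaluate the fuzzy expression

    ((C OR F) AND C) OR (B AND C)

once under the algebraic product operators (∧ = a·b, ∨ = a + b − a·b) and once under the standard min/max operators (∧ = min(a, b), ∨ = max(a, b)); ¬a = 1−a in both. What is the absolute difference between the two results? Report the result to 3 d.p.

0.136

Under algebraic product:
  C OR F = a + b − a·b on (0.6900, 0.8100) = 0.9411
  (C OR F) AND C = a·b on (0.9411, 0.6900) = 0.6494
  B AND C = a·b on (0.7300, 0.6900) = 0.5037
  ((C OR F) AND C) OR (B AND C) = a + b − a·b on (0.6494, 0.5037) = 0.8260
  → value = 0.8260
Under standard min/max:
  C OR F = max(a, b) on (0.69, 0.81) = 0.81
  (C OR F) AND C = min(a, b) on (0.81, 0.69) = 0.69
  B AND C = min(a, b) on (0.73, 0.69) = 0.69
  ((C OR F) AND C) OR (B AND C) = max(a, b) on (0.69, 0.69) = 0.69
  → value = 0.6900
|0.8260 − 0.6900| = 0.136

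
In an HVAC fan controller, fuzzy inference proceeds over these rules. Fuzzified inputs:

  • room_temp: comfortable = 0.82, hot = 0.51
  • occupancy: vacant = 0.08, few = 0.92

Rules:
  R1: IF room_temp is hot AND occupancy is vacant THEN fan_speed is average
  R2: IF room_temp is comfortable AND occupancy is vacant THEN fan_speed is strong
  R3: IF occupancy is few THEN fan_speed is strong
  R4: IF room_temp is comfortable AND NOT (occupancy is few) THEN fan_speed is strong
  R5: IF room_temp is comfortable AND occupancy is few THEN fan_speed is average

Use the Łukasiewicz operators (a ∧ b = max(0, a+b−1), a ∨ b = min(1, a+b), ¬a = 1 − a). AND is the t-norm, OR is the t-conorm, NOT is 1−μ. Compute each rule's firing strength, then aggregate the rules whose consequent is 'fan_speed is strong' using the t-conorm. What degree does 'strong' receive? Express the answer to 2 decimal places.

R1: hot=0.51, vacant=0.08; AND[max(0, a+b−1)] → w = 0.00
R2: comfortable=0.82, vacant=0.08; AND[max(0, a+b−1)] → w = 0.00
R3: few=0.92 → w = 0.92
R4: comfortable=0.82, ¬few=1−0.92=0.08; AND[max(0, a+b−1)] → w = 0.00
R5: comfortable=0.82, few=0.92; AND[max(0, a+b−1)] → w = 0.74
Rules with consequent 'strong': {R2, R3, R4} → strengths 0.00, 0.92, 0.00
Aggregate via t-conorm [min(1, a+b)]: 0.92

0.92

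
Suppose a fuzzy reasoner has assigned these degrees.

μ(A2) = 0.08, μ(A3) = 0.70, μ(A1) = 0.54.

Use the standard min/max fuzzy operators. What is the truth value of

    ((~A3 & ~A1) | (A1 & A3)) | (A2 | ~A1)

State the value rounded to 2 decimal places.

0.54

~A3 = 1 − 0.70 = 0.30
~A1 = 1 − 0.54 = 0.46
~A3 & ~A1 = min(a, b) on (0.30, 0.46) = 0.30
A1 & A3 = min(a, b) on (0.54, 0.70) = 0.54
(~A3 & ~A1) | (A1 & A3) = max(a, b) on (0.30, 0.54) = 0.54
~A1 = 1 − 0.54 = 0.46
A2 | ~A1 = max(a, b) on (0.08, 0.46) = 0.46
((~A3 & ~A1) | (A1 & A3)) | (A2 | ~A1) = max(a, b) on (0.54, 0.46) = 0.54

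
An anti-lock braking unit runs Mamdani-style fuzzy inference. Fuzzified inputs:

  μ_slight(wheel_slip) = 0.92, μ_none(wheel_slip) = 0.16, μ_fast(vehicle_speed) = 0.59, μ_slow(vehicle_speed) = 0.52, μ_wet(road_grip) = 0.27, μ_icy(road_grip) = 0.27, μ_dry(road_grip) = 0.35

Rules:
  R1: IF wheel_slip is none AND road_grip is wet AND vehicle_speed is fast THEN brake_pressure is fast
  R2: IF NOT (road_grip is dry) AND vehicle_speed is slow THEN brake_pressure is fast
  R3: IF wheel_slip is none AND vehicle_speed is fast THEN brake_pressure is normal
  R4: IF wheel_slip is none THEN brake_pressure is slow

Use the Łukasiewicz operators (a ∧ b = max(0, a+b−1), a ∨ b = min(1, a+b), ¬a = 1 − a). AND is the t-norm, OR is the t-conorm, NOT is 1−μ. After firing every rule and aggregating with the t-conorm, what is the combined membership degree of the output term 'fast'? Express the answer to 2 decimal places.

0.17

R1: none=0.16, wet=0.27, fast=0.59; AND[max(0, a+b−1)] → w = 0.00
R2: ¬dry=1−0.35=0.65, slow=0.52; AND[max(0, a+b−1)] → w = 0.17
R3: none=0.16, fast=0.59; AND[max(0, a+b−1)] → w = 0.00
R4: none=0.16 → w = 0.16
Rules with consequent 'fast': {R1, R2} → strengths 0.00, 0.17
Aggregate via t-conorm [min(1, a+b)]: 0.17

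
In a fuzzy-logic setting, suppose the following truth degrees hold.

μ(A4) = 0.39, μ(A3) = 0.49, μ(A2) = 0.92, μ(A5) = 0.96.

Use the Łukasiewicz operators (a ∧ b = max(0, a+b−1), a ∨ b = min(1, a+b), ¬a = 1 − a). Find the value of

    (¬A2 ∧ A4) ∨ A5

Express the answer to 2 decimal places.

¬A2 = 1 − 0.92 = 0.08
¬A2 ∧ A4 = max(0, a+b−1) on (0.08, 0.39) = 0.00
(¬A2 ∧ A4) ∨ A5 = min(1, a+b) on (0.00, 0.96) = 0.96

0.96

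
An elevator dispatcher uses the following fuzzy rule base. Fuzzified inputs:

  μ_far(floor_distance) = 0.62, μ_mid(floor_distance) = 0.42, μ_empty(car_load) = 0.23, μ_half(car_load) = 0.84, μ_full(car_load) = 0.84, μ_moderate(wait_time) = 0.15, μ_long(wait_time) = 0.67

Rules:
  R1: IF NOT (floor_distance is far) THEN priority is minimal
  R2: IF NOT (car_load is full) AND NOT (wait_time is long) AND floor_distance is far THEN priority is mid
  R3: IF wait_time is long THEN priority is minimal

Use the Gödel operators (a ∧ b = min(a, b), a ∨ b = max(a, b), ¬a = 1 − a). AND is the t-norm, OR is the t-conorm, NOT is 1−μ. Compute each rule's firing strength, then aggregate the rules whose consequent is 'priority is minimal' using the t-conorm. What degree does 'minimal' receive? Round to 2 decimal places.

0.67

R1: ¬far=1−0.62=0.38 → w = 0.38
R2: ¬full=1−0.84=0.16, ¬long=1−0.67=0.33, far=0.62; AND[min(a, b)] → w = 0.16
R3: long=0.67 → w = 0.67
Rules with consequent 'minimal': {R1, R3} → strengths 0.38, 0.67
Aggregate via t-conorm [max(a, b)]: 0.67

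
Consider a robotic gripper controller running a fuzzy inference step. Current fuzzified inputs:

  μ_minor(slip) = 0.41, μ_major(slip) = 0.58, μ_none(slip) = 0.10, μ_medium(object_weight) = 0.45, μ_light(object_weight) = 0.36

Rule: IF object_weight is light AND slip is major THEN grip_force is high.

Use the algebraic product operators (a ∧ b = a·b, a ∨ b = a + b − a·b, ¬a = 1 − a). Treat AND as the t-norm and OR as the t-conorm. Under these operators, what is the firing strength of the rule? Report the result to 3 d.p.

firing strength: light=0.36, major=0.58; AND[a·b] → w = 0.2088

0.209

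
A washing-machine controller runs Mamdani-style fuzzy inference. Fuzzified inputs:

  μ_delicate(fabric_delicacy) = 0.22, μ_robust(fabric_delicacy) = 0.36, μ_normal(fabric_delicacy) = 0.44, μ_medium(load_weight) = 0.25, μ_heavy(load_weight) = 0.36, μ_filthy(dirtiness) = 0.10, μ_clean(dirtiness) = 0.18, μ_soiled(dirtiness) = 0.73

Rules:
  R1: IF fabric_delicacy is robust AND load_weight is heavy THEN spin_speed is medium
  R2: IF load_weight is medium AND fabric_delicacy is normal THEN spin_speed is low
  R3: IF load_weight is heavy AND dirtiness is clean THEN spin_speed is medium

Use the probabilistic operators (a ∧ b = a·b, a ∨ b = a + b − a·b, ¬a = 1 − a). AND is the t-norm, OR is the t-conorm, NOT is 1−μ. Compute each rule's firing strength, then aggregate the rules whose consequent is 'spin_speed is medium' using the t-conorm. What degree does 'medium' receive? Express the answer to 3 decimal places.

R1: robust=0.36, heavy=0.36; AND[a·b] → w = 0.1296
R2: medium=0.25, normal=0.44; AND[a·b] → w = 0.1100
R3: heavy=0.36, clean=0.18; AND[a·b] → w = 0.0648
Rules with consequent 'medium': {R1, R3} → strengths 0.1296, 0.0648
Aggregate via t-conorm [a + b − a·b]: 0.1860

0.186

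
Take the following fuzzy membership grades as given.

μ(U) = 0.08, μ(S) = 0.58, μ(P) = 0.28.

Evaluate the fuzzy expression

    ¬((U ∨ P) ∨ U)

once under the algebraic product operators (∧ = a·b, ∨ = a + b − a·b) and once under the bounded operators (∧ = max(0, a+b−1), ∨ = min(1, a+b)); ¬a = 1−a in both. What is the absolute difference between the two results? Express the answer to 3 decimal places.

0.049

Under algebraic product:
  U ∨ P = a + b − a·b on (0.0800, 0.2800) = 0.3376
  (U ∨ P) ∨ U = a + b − a·b on (0.3376, 0.0800) = 0.3906
  ¬((U ∨ P) ∨ U) = 1 − 0.3906 = 0.6094
  → value = 0.6094
Under bounded:
  U ∨ P = min(1, a+b) on (0.08, 0.28) = 0.36
  (U ∨ P) ∨ U = min(1, a+b) on (0.36, 0.08) = 0.44
  ¬((U ∨ P) ∨ U) = 1 − 0.44 = 0.56
  → value = 0.5600
|0.6094 − 0.5600| = 0.049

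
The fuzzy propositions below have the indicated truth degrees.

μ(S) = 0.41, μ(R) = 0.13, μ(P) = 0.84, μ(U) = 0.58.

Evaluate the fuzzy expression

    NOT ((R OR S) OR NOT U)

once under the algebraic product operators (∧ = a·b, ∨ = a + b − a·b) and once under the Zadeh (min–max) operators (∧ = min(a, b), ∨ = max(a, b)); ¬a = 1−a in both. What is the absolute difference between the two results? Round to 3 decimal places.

Under algebraic product:
  R OR S = a + b − a·b on (0.1300, 0.4100) = 0.4867
  NOT U = 1 − 0.5800 = 0.4200
  (R OR S) OR NOT U = a + b − a·b on (0.4867, 0.4200) = 0.7023
  NOT ((R OR S) OR NOT U) = 1 − 0.7023 = 0.2977
  → value = 0.2977
Under Zadeh (min–max):
  R OR S = max(a, b) on (0.13, 0.41) = 0.41
  NOT U = 1 − 0.58 = 0.42
  (R OR S) OR NOT U = max(a, b) on (0.41, 0.42) = 0.42
  NOT ((R OR S) OR NOT U) = 1 − 0.42 = 0.58
  → value = 0.5800
|0.2977 − 0.5800| = 0.282

0.282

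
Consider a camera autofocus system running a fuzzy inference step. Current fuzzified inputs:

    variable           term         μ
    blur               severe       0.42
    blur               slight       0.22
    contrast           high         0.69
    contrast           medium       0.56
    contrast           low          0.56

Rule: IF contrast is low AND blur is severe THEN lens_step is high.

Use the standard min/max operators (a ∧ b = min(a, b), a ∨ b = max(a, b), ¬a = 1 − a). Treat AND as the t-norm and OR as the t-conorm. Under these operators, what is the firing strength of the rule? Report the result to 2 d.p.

0.42

firing strength: low=0.56, severe=0.42; AND[min(a, b)] → w = 0.42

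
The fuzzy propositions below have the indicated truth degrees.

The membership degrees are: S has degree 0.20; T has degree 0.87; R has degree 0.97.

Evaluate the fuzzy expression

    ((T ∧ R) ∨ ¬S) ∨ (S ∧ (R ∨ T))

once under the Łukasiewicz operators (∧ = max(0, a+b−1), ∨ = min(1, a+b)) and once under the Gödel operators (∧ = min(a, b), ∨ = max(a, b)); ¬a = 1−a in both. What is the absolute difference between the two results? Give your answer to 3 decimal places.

0.130

Under Łukasiewicz:
  T ∧ R = max(0, a+b−1) on (0.87, 0.97) = 0.84
  ¬S = 1 − 0.20 = 0.80
  (T ∧ R) ∨ ¬S = min(1, a+b) on (0.84, 0.80) = 1.00
  R ∨ T = min(1, a+b) on (0.97, 0.87) = 1.00
  S ∧ (R ∨ T) = max(0, a+b−1) on (0.20, 1.00) = 0.20
  ((T ∧ R) ∨ ¬S) ∨ (S ∧ (R ∨ T)) = min(1, a+b) on (1.00, 0.20) = 1.00
  → value = 1.0000
Under Gödel:
  T ∧ R = min(a, b) on (0.87, 0.97) = 0.87
  ¬S = 1 − 0.20 = 0.80
  (T ∧ R) ∨ ¬S = max(a, b) on (0.87, 0.80) = 0.87
  R ∨ T = max(a, b) on (0.97, 0.87) = 0.97
  S ∧ (R ∨ T) = min(a, b) on (0.20, 0.97) = 0.20
  ((T ∧ R) ∨ ¬S) ∨ (S ∧ (R ∨ T)) = max(a, b) on (0.87, 0.20) = 0.87
  → value = 0.8700
|1.0000 − 0.8700| = 0.130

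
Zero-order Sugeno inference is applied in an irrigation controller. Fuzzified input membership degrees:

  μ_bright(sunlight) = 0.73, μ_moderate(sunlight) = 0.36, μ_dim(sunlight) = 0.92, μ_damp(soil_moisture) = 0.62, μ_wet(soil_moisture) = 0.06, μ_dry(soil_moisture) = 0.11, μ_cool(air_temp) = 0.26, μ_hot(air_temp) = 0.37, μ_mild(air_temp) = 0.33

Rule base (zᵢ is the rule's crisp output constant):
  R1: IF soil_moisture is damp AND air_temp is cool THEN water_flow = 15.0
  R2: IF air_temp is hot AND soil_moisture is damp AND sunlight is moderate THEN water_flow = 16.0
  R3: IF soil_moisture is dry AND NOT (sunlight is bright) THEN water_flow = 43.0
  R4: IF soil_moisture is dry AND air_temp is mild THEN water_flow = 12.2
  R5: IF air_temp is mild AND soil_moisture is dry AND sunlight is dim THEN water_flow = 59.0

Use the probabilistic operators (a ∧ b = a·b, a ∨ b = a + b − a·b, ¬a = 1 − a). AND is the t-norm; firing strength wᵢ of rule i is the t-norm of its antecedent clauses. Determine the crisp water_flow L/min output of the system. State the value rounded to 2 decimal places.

R1 (z=15.0): damp=0.62, cool=0.26; AND[a·b] → w = 0.1612
R2 (z=16.0): hot=0.37, damp=0.62, moderate=0.36; AND[a·b] → w = 0.0826
R3 (z=43.0): dry=0.11, ¬bright=1−0.73=0.27; AND[a·b] → w = 0.0297
R4 (z=12.2): dry=0.11, mild=0.33; AND[a·b] → w = 0.0363
R5 (z=59.0): mild=0.33, dry=0.11, dim=0.92; AND[a·b] → w = 0.0334
Weighted average = (0.1612·15.0 + 0.0826·16.0 + 0.0297·43.0 + 0.0363·12.2 + 0.0334·59.0) / (0.1612 + 0.0826 + 0.0297 + 0.0363 + 0.0334)
  = 7.4297 / 0.3432 = 21.65

21.65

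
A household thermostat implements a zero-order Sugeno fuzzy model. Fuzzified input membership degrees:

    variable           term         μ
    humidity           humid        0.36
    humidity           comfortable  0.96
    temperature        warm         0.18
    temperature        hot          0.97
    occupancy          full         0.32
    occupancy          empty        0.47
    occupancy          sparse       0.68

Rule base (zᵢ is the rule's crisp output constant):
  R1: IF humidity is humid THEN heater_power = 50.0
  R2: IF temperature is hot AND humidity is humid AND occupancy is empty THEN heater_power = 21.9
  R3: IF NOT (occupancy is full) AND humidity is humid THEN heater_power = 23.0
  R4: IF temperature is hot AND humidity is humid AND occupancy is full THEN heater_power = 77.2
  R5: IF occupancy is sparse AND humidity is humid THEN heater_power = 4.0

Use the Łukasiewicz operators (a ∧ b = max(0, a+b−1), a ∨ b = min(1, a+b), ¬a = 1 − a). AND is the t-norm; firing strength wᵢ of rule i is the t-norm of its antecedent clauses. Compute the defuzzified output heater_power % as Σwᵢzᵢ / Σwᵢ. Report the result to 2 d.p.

R1 (z=50.0): humid=0.36 → w = 0.36
R2 (z=21.9): hot=0.97, humid=0.36, empty=0.47; AND[max(0, a+b−1)] → w = 0.00
R3 (z=23.0): ¬full=1−0.32=0.68, humid=0.36; AND[max(0, a+b−1)] → w = 0.04
R4 (z=77.2): hot=0.97, humid=0.36, full=0.32; AND[max(0, a+b−1)] → w = 0.00
R5 (z=4.0): sparse=0.68, humid=0.36; AND[max(0, a+b−1)] → w = 0.04
Weighted average = (0.36·50.0 + 0.00·21.9 + 0.04·23.0 + 0.00·77.2 + 0.04·4.0) / (0.36 + 0.00 + 0.04 + 0.00 + 0.04)
  = 19.0800 / 0.4400 = 43.36

43.36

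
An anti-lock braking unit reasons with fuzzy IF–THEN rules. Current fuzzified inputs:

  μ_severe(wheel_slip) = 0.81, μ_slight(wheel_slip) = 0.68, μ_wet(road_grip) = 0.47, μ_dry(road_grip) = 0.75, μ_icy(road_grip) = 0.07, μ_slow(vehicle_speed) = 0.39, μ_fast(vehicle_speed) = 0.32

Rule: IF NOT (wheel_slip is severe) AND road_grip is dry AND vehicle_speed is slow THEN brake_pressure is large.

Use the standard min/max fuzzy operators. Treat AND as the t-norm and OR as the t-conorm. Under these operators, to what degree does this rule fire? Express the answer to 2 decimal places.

0.19

firing strength: ¬severe=1−0.81=0.19, dry=0.75, slow=0.39; AND[min(a, b)] → w = 0.19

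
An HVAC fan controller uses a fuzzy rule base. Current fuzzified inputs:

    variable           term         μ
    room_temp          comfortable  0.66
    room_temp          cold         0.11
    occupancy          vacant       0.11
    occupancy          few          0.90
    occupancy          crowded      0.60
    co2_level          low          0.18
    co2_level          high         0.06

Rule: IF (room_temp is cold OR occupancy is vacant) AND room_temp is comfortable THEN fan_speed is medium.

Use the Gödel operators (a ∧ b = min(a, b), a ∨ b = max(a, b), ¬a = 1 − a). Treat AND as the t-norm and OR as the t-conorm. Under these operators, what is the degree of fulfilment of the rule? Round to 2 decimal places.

firing strength: (cold=0.11 OR vacant=0.11) = 0.11; AND[min(a, b)] with comfortable=0.66 → w = 0.11

0.11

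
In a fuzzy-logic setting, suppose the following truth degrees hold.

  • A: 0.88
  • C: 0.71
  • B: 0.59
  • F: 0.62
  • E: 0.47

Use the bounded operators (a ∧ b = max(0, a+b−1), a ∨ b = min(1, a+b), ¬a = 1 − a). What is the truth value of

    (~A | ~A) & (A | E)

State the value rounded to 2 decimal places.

~A = 1 − 0.88 = 0.12
~A = 1 − 0.88 = 0.12
~A | ~A = min(1, a+b) on (0.12, 0.12) = 0.24
A | E = min(1, a+b) on (0.88, 0.47) = 1.00
(~A | ~A) & (A | E) = max(0, a+b−1) on (0.24, 1.00) = 0.24

0.24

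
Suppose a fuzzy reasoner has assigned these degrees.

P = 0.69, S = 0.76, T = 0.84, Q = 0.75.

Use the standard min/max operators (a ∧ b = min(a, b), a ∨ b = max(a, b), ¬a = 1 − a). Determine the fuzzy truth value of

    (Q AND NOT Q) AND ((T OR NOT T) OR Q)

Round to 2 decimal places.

0.25

NOT Q = 1 − 0.75 = 0.25
Q AND NOT Q = min(a, b) on (0.75, 0.25) = 0.25
NOT T = 1 − 0.84 = 0.16
T OR NOT T = max(a, b) on (0.84, 0.16) = 0.84
(T OR NOT T) OR Q = max(a, b) on (0.84, 0.75) = 0.84
(Q AND NOT Q) AND ((T OR NOT T) OR Q) = min(a, b) on (0.25, 0.84) = 0.25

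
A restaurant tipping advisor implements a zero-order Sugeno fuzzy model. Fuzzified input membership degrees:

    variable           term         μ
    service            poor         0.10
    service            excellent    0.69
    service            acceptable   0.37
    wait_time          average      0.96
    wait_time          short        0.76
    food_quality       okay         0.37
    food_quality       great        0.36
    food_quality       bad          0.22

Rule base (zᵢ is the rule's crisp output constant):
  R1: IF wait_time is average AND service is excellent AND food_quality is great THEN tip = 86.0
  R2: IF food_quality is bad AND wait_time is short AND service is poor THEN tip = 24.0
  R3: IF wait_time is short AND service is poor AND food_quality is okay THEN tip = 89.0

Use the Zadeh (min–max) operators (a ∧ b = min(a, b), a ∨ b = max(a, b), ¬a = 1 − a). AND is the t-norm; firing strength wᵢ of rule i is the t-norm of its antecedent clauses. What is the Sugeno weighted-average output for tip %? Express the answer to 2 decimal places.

R1 (z=86.0): average=0.96, excellent=0.69, great=0.36; AND[min(a, b)] → w = 0.36
R2 (z=24.0): bad=0.22, short=0.76, poor=0.10; AND[min(a, b)] → w = 0.10
R3 (z=89.0): short=0.76, poor=0.10, okay=0.37; AND[min(a, b)] → w = 0.10
Weighted average = (0.36·86.0 + 0.10·24.0 + 0.10·89.0) / (0.36 + 0.10 + 0.10)
  = 42.2600 / 0.5600 = 75.46

75.46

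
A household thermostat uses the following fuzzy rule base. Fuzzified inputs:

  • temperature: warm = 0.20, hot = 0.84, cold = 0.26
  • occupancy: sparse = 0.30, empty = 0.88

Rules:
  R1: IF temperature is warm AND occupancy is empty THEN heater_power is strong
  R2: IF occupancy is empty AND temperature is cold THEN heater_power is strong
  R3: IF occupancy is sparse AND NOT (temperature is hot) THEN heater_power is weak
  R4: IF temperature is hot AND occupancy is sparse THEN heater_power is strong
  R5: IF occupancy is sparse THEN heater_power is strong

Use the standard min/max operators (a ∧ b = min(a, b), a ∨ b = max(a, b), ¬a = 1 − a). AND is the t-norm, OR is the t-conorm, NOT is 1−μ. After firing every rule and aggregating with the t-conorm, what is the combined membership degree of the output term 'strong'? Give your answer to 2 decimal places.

R1: warm=0.20, empty=0.88; AND[min(a, b)] → w = 0.20
R2: empty=0.88, cold=0.26; AND[min(a, b)] → w = 0.26
R3: sparse=0.30, ¬hot=1−0.84=0.16; AND[min(a, b)] → w = 0.16
R4: hot=0.84, sparse=0.30; AND[min(a, b)] → w = 0.30
R5: sparse=0.30 → w = 0.30
Rules with consequent 'strong': {R1, R2, R4, R5} → strengths 0.20, 0.26, 0.30, 0.30
Aggregate via t-conorm [max(a, b)]: 0.30

0.30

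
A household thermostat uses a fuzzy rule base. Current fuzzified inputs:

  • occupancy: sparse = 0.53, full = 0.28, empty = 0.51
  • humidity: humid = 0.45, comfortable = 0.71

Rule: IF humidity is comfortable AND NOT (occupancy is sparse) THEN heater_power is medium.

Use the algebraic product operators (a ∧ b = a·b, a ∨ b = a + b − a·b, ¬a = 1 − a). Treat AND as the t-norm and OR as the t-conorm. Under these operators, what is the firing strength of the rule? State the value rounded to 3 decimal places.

firing strength: comfortable=0.71, ¬sparse=1−0.53=0.47; AND[a·b] → w = 0.3337

0.334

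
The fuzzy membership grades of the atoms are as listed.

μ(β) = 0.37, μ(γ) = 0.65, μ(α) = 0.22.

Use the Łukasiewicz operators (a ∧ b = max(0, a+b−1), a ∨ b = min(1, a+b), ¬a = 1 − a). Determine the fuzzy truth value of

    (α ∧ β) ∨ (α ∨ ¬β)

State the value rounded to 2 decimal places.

α ∧ β = max(0, a+b−1) on (0.22, 0.37) = 0.00
¬β = 1 − 0.37 = 0.63
α ∨ ¬β = min(1, a+b) on (0.22, 0.63) = 0.85
(α ∧ β) ∨ (α ∨ ¬β) = min(1, a+b) on (0.00, 0.85) = 0.85

0.85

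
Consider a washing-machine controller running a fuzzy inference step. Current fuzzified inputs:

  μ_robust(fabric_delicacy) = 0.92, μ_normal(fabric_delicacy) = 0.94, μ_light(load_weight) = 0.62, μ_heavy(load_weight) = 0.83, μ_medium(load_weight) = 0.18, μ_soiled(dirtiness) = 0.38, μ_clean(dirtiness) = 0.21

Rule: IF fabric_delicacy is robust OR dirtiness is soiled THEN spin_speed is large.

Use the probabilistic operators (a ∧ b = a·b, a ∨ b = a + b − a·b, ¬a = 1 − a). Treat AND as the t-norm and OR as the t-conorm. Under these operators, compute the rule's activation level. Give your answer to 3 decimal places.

0.950

firing strength: robust=0.92, soiled=0.38; OR[a + b − a·b] → w = 0.9504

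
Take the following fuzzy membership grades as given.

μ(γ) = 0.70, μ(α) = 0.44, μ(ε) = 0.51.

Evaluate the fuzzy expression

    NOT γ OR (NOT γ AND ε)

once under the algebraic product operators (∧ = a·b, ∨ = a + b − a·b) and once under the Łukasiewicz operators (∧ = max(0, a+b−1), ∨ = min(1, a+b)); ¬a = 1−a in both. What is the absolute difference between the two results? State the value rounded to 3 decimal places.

Under algebraic product:
  NOT γ = 1 − 0.7000 = 0.3000
  NOT γ = 1 − 0.7000 = 0.3000
  NOT γ AND ε = a·b on (0.3000, 0.5100) = 0.1530
  NOT γ OR (NOT γ AND ε) = a + b − a·b on (0.3000, 0.1530) = 0.4071
  → value = 0.4071
Under Łukasiewicz:
  NOT γ = 1 − 0.70 = 0.30
  NOT γ = 1 − 0.70 = 0.30
  NOT γ AND ε = max(0, a+b−1) on (0.30, 0.51) = 0.00
  NOT γ OR (NOT γ AND ε) = min(1, a+b) on (0.30, 0.00) = 0.30
  → value = 0.3000
|0.4071 − 0.3000| = 0.107

0.107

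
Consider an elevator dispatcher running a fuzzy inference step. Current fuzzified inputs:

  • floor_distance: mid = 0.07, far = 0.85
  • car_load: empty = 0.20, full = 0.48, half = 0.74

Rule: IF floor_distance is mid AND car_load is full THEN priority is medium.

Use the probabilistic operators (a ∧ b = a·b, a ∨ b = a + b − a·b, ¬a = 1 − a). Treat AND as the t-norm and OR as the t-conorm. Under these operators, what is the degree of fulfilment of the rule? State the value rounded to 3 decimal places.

0.034

firing strength: mid=0.07, full=0.48; AND[a·b] → w = 0.0336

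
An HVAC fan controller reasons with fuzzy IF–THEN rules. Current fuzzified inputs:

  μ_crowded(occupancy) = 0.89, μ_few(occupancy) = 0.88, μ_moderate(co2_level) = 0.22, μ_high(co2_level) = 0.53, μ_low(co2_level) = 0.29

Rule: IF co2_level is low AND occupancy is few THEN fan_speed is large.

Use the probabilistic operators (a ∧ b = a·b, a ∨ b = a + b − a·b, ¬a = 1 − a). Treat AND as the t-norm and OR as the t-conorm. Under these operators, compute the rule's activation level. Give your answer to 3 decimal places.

0.255

firing strength: low=0.29, few=0.88; AND[a·b] → w = 0.2552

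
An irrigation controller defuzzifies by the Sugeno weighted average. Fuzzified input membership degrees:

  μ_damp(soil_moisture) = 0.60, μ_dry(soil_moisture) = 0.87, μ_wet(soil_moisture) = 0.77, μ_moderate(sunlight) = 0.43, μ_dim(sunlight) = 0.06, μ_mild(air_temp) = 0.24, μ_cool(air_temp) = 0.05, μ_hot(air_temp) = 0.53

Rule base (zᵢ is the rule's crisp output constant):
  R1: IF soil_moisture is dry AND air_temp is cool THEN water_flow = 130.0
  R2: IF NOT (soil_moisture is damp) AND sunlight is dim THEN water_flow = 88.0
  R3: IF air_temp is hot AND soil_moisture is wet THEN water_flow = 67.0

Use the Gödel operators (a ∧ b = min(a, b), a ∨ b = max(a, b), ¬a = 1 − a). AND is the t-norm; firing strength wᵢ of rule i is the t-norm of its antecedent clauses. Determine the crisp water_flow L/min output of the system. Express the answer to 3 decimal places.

73.891

R1 (z=130.0): dry=0.87, cool=0.05; AND[min(a, b)] → w = 0.05
R2 (z=88.0): ¬damp=1−0.60=0.40, dim=0.06; AND[min(a, b)] → w = 0.06
R3 (z=67.0): hot=0.53, wet=0.77; AND[min(a, b)] → w = 0.53
Weighted average = (0.05·130.0 + 0.06·88.0 + 0.53·67.0) / (0.05 + 0.06 + 0.53)
  = 47.2900 / 0.6400 = 73.891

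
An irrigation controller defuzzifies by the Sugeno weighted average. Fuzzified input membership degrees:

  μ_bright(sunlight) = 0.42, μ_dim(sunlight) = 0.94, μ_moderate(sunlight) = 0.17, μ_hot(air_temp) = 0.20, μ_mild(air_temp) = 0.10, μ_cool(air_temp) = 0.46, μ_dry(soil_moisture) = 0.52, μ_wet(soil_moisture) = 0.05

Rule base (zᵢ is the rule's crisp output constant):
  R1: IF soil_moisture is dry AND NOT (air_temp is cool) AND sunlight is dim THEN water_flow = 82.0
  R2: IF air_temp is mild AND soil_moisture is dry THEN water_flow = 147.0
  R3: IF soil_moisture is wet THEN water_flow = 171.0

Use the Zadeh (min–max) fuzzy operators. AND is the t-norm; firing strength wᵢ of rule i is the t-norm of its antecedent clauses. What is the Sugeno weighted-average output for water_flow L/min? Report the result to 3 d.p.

R1 (z=82.0): dry=0.52, ¬cool=1−0.46=0.54, dim=0.94; AND[min(a, b)] → w = 0.52
R2 (z=147.0): mild=0.10, dry=0.52; AND[min(a, b)] → w = 0.10
R3 (z=171.0): wet=0.05 → w = 0.05
Weighted average = (0.52·82.0 + 0.10·147.0 + 0.05·171.0) / (0.52 + 0.10 + 0.05)
  = 65.8900 / 0.6700 = 98.343

98.343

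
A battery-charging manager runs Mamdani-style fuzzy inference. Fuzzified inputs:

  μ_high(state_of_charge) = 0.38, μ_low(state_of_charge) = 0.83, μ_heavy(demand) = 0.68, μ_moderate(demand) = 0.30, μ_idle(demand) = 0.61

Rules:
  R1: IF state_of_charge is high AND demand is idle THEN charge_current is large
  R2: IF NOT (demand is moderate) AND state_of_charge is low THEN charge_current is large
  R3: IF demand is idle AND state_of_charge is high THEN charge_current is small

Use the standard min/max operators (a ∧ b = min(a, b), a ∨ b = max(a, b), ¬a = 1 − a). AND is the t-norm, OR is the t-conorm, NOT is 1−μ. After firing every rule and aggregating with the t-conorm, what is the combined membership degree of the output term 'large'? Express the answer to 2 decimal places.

R1: high=0.38, idle=0.61; AND[min(a, b)] → w = 0.38
R2: ¬moderate=1−0.30=0.70, low=0.83; AND[min(a, b)] → w = 0.70
R3: idle=0.61, high=0.38; AND[min(a, b)] → w = 0.38
Rules with consequent 'large': {R1, R2} → strengths 0.38, 0.70
Aggregate via t-conorm [max(a, b)]: 0.70

0.70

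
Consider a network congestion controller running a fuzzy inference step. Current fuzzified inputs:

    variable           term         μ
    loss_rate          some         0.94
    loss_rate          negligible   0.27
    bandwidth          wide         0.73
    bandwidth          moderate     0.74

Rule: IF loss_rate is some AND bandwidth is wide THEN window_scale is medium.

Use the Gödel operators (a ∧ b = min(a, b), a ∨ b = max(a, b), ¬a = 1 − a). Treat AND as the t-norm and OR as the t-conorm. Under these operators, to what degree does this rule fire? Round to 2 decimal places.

0.73

firing strength: some=0.94, wide=0.73; AND[min(a, b)] → w = 0.73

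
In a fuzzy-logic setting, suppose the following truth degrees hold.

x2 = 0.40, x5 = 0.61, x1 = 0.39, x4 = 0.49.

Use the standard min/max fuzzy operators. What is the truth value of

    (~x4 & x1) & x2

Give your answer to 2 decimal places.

~x4 = 1 − 0.49 = 0.51
~x4 & x1 = min(a, b) on (0.51, 0.39) = 0.39
(~x4 & x1) & x2 = min(a, b) on (0.39, 0.40) = 0.39

0.39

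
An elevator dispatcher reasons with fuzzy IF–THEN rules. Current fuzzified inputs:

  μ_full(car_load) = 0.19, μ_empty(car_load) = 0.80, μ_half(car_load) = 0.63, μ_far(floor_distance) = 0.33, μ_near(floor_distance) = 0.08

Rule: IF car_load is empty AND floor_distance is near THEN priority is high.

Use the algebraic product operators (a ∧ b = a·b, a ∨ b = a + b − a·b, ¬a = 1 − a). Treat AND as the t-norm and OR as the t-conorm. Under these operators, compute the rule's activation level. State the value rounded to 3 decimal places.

0.064

firing strength: empty=0.80, near=0.08; AND[a·b] → w = 0.0640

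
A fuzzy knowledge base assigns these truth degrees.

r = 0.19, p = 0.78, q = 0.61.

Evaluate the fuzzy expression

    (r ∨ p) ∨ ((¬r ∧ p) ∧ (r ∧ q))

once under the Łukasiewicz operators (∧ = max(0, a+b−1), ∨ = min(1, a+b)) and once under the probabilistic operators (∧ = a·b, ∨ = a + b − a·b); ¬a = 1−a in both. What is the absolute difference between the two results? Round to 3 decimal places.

Under Łukasiewicz:
  r ∨ p = min(1, a+b) on (0.19, 0.78) = 0.97
  ¬r = 1 − 0.19 = 0.81
  ¬r ∧ p = max(0, a+b−1) on (0.81, 0.78) = 0.59
  r ∧ q = max(0, a+b−1) on (0.19, 0.61) = 0.00
  (¬r ∧ p) ∧ (r ∧ q) = max(0, a+b−1) on (0.59, 0.00) = 0.00
  (r ∨ p) ∨ ((¬r ∧ p) ∧ (r ∧ q)) = min(1, a+b) on (0.97, 0.00) = 0.97
  → value = 0.9700
Under probabilistic:
  r ∨ p = a + b − a·b on (0.1900, 0.7800) = 0.8218
  ¬r = 1 − 0.1900 = 0.8100
  ¬r ∧ p = a·b on (0.8100, 0.7800) = 0.6318
  r ∧ q = a·b on (0.1900, 0.6100) = 0.1159
  (¬r ∧ p) ∧ (r ∧ q) = a·b on (0.6318, 0.1159) = 0.0732
  (r ∨ p) ∨ ((¬r ∧ p) ∧ (r ∧ q)) = a + b − a·b on (0.8218, 0.0732) = 0.8348
  → value = 0.8348
|0.9700 − 0.8348| = 0.135

0.135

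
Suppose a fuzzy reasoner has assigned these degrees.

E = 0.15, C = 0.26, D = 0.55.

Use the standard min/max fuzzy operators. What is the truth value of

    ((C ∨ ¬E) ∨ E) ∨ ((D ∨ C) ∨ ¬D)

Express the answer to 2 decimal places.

¬E = 1 − 0.15 = 0.85
C ∨ ¬E = max(a, b) on (0.26, 0.85) = 0.85
(C ∨ ¬E) ∨ E = max(a, b) on (0.85, 0.15) = 0.85
D ∨ C = max(a, b) on (0.55, 0.26) = 0.55
¬D = 1 − 0.55 = 0.45
(D ∨ C) ∨ ¬D = max(a, b) on (0.55, 0.45) = 0.55
((C ∨ ¬E) ∨ E) ∨ ((D ∨ C) ∨ ¬D) = max(a, b) on (0.85, 0.55) = 0.85

0.85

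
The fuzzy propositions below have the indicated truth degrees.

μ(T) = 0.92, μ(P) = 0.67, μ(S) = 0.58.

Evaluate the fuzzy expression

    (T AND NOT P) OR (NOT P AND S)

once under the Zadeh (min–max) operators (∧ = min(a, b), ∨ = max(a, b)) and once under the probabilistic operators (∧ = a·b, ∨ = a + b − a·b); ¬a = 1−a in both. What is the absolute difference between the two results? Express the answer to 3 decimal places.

0.107

Under Zadeh (min–max):
  NOT P = 1 − 0.67 = 0.33
  T AND NOT P = min(a, b) on (0.92, 0.33) = 0.33
  NOT P = 1 − 0.67 = 0.33
  NOT P AND S = min(a, b) on (0.33, 0.58) = 0.33
  (T AND NOT P) OR (NOT P AND S) = max(a, b) on (0.33, 0.33) = 0.33
  → value = 0.3300
Under probabilistic:
  NOT P = 1 − 0.6700 = 0.3300
  T AND NOT P = a·b on (0.9200, 0.3300) = 0.3036
  NOT P = 1 − 0.6700 = 0.3300
  NOT P AND S = a·b on (0.3300, 0.5800) = 0.1914
  (T AND NOT P) OR (NOT P AND S) = a + b − a·b on (0.3036, 0.1914) = 0.4369
  → value = 0.4369
|0.3300 − 0.4369| = 0.107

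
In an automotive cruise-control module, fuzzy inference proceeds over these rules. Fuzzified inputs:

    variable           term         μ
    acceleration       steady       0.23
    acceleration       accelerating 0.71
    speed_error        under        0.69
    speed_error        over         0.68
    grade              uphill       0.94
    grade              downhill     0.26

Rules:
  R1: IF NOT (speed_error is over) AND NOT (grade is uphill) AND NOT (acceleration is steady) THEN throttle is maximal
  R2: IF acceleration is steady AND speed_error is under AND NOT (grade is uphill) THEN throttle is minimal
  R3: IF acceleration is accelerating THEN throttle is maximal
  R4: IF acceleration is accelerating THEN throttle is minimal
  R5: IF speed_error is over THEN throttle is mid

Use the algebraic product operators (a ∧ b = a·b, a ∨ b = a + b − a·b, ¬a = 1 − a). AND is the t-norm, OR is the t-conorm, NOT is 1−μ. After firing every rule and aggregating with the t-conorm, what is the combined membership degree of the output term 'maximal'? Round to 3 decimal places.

R1: ¬over=1−0.68=0.32, ¬uphill=1−0.94=0.06, ¬steady=1−0.23=0.77; AND[a·b] → w = 0.0148
R2: steady=0.23, under=0.69, ¬uphill=1−0.94=0.06; AND[a·b] → w = 0.0095
R3: accelerating=0.71 → w = 0.7100
R4: accelerating=0.71 → w = 0.7100
R5: over=0.68 → w = 0.6800
Rules with consequent 'maximal': {R1, R3} → strengths 0.0148, 0.7100
Aggregate via t-conorm [a + b − a·b]: 0.7143

0.714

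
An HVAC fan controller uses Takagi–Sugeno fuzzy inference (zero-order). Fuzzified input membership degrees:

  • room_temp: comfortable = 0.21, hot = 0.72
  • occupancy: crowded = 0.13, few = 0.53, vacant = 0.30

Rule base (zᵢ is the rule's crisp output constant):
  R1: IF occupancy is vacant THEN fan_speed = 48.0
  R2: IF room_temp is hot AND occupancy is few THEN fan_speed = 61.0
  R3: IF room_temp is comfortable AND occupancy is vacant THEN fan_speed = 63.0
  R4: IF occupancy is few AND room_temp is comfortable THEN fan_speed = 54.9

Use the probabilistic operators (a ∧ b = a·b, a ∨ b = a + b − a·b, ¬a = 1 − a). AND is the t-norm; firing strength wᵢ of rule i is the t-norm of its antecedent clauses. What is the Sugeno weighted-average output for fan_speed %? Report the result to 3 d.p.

R1 (z=48.0): vacant=0.30 → w = 0.3000
R2 (z=61.0): hot=0.72, few=0.53; AND[a·b] → w = 0.3816
R3 (z=63.0): comfortable=0.21, vacant=0.30; AND[a·b] → w = 0.0630
R4 (z=54.9): few=0.53, comfortable=0.21; AND[a·b] → w = 0.1113
Weighted average = (0.3000·48.0 + 0.3816·61.0 + 0.0630·63.0 + 0.1113·54.9) / (0.3000 + 0.3816 + 0.0630 + 0.1113)
  = 47.7570 / 0.8559 = 55.797

55.797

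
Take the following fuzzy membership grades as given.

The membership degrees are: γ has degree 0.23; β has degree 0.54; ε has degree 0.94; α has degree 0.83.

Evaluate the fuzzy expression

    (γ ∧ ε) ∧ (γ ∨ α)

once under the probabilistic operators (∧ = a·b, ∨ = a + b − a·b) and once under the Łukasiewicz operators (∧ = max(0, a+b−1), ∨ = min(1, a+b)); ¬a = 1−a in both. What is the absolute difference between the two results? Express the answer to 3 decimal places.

Under probabilistic:
  γ ∧ ε = a·b on (0.2300, 0.9400) = 0.2162
  γ ∨ α = a + b − a·b on (0.2300, 0.8300) = 0.8691
  (γ ∧ ε) ∧ (γ ∨ α) = a·b on (0.2162, 0.8691) = 0.1879
  → value = 0.1879
Under Łukasiewicz:
  γ ∧ ε = max(0, a+b−1) on (0.23, 0.94) = 0.17
  γ ∨ α = min(1, a+b) on (0.23, 0.83) = 1.00
  (γ ∧ ε) ∧ (γ ∨ α) = max(0, a+b−1) on (0.17, 1.00) = 0.17
  → value = 0.1700
|0.1879 − 0.1700| = 0.018

0.018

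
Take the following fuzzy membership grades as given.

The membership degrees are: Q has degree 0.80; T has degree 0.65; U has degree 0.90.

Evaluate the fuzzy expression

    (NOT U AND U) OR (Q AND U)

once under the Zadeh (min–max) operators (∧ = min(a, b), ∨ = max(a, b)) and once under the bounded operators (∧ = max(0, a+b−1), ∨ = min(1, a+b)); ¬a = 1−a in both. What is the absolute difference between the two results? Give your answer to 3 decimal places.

Under Zadeh (min–max):
  NOT U = 1 − 0.90 = 0.10
  NOT U AND U = min(a, b) on (0.10, 0.90) = 0.10
  Q AND U = min(a, b) on (0.80, 0.90) = 0.80
  (NOT U AND U) OR (Q AND U) = max(a, b) on (0.10, 0.80) = 0.80
  → value = 0.8000
Under bounded:
  NOT U = 1 − 0.90 = 0.10
  NOT U AND U = max(0, a+b−1) on (0.10, 0.90) = 0.00
  Q AND U = max(0, a+b−1) on (0.80, 0.90) = 0.70
  (NOT U AND U) OR (Q AND U) = min(1, a+b) on (0.00, 0.70) = 0.70
  → value = 0.7000
|0.8000 − 0.7000| = 0.100

0.100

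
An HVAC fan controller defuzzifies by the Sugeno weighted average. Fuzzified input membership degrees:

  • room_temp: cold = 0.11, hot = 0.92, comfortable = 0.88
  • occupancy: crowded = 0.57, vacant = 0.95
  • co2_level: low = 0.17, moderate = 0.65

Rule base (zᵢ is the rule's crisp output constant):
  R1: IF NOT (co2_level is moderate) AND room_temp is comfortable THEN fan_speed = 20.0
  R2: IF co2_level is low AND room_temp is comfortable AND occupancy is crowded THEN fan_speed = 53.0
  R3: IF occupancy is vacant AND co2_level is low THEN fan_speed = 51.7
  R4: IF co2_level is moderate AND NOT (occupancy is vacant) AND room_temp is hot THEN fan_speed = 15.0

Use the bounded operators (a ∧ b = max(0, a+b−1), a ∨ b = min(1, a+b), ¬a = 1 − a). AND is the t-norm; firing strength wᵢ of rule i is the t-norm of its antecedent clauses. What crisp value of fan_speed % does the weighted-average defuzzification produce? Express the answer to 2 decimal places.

30.87

R1 (z=20.0): ¬moderate=1−0.65=0.35, comfortable=0.88; AND[max(0, a+b−1)] → w = 0.23
R2 (z=53.0): low=0.17, comfortable=0.88, crowded=0.57; AND[max(0, a+b−1)] → w = 0.00
R3 (z=51.7): vacant=0.95, low=0.17; AND[max(0, a+b−1)] → w = 0.12
R4 (z=15.0): moderate=0.65, ¬vacant=1−0.95=0.05, hot=0.92; AND[max(0, a+b−1)] → w = 0.00
Weighted average = (0.23·20.0 + 0.00·53.0 + 0.12·51.7 + 0.00·15.0) / (0.23 + 0.00 + 0.12 + 0.00)
  = 10.8040 / 0.3500 = 30.87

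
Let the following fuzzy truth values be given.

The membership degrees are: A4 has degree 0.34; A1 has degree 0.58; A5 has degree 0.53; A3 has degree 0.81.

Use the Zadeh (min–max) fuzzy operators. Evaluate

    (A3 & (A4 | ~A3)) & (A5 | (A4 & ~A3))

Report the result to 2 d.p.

~A3 = 1 − 0.81 = 0.19
A4 | ~A3 = max(a, b) on (0.34, 0.19) = 0.34
A3 & (A4 | ~A3) = min(a, b) on (0.81, 0.34) = 0.34
~A3 = 1 − 0.81 = 0.19
A4 & ~A3 = min(a, b) on (0.34, 0.19) = 0.19
A5 | (A4 & ~A3) = max(a, b) on (0.53, 0.19) = 0.53
(A3 & (A4 | ~A3)) & (A5 | (A4 & ~A3)) = min(a, b) on (0.34, 0.53) = 0.34

0.34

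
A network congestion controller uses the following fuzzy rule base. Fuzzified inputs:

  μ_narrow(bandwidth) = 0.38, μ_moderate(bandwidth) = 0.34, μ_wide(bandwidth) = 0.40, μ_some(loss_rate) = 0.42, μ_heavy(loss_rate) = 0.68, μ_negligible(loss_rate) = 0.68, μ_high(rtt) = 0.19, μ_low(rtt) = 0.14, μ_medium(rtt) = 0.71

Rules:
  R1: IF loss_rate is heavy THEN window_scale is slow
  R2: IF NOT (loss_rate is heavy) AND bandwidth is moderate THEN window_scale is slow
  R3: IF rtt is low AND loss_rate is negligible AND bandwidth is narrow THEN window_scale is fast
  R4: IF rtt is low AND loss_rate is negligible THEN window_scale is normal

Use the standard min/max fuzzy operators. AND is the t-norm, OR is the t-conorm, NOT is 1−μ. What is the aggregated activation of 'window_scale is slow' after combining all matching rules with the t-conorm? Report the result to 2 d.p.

0.68

R1: heavy=0.68 → w = 0.68
R2: ¬heavy=1−0.68=0.32, moderate=0.34; AND[min(a, b)] → w = 0.32
R3: low=0.14, negligible=0.68, narrow=0.38; AND[min(a, b)] → w = 0.14
R4: low=0.14, negligible=0.68; AND[min(a, b)] → w = 0.14
Rules with consequent 'slow': {R1, R2} → strengths 0.68, 0.32
Aggregate via t-conorm [max(a, b)]: 0.68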